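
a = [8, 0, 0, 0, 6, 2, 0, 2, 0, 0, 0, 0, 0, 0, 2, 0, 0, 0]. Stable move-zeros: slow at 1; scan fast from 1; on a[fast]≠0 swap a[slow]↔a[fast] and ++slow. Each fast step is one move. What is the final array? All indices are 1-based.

slow=1 fast=1: a[fast]=8≠0 swap→a[1]=8, slow++,fast++
slow=2 fast=2: a[fast]=0, fast++
slow=2 fast=3: a[fast]=0, fast++
slow=2 fast=4: a[fast]=0, fast++
slow=2 fast=5: a[fast]=6≠0 swap→a[2]=6, slow++,fast++
slow=3 fast=6: a[fast]=2≠0 swap→a[3]=2, slow++,fast++
slow=4 fast=7: a[fast]=0, fast++
slow=4 fast=8: a[fast]=2≠0 swap→a[4]=2, slow++,fast++
slow=5 fast=9: a[fast]=0, fast++
slow=5 fast=10: a[fast]=0, fast++
slow=5 fast=11: a[fast]=0, fast++
slow=5 fast=12: a[fast]=0, fast++
slow=5 fast=13: a[fast]=0, fast++
slow=5 fast=14: a[fast]=0, fast++
slow=5 fast=15: a[fast]=2≠0 swap→a[5]=2, slow++,fast++
slow=6 fast=16: a[fast]=0, fast++
slow=6 fast=17: a[fast]=0, fast++
slow=6 fast=18: a[fast]=0, fast++

[8, 6, 2, 2, 2, 0, 0, 0, 0, 0, 0, 0, 0, 0, 0, 0, 0, 0]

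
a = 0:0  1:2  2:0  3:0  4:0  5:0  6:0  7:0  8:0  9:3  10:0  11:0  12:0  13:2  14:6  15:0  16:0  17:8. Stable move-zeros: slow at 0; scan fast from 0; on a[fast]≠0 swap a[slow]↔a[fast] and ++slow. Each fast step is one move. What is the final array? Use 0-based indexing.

(s=0,f=0) a[fast]=0 → fast++
(s=0,f=1) a[fast]=2≠0 swap→a[0]=2 → slow++,fast++
(s=1,f=2) a[fast]=0 → fast++
(s=1,f=3) a[fast]=0 → fast++
(s=1,f=4) a[fast]=0 → fast++
(s=1,f=5) a[fast]=0 → fast++
(s=1,f=6) a[fast]=0 → fast++
(s=1,f=7) a[fast]=0 → fast++
(s=1,f=8) a[fast]=0 → fast++
(s=1,f=9) a[fast]=3≠0 swap→a[1]=3 → slow++,fast++
(s=2,f=10) a[fast]=0 → fast++
(s=2,f=11) a[fast]=0 → fast++
(s=2,f=12) a[fast]=0 → fast++
(s=2,f=13) a[fast]=2≠0 swap→a[2]=2 → slow++,fast++
(s=3,f=14) a[fast]=6≠0 swap→a[3]=6 → slow++,fast++
(s=4,f=15) a[fast]=0 → fast++
(s=4,f=16) a[fast]=0 → fast++
(s=4,f=17) a[fast]=8≠0 swap→a[4]=8 → slow++,fast++

[2, 3, 2, 6, 8, 0, 0, 0, 0, 0, 0, 0, 0, 0, 0, 0, 0, 0]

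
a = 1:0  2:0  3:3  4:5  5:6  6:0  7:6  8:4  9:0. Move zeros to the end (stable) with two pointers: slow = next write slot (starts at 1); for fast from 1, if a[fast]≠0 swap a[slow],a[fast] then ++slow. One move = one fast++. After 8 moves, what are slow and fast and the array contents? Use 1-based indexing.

slow=1 fast=1: a[fast]=0, fast++
slow=1 fast=2: a[fast]=0, fast++
slow=1 fast=3: a[fast]=3≠0 swap→a[1]=3, slow++,fast++
slow=2 fast=4: a[fast]=5≠0 swap→a[2]=5, slow++,fast++
slow=3 fast=5: a[fast]=6≠0 swap→a[3]=6, slow++,fast++
slow=4 fast=6: a[fast]=0, fast++
slow=4 fast=7: a[fast]=6≠0 swap→a[4]=6, slow++,fast++
slow=5 fast=8: a[fast]=4≠0 swap→a[5]=4, slow++,fast++

slow=6, fast=9, a=[3, 5, 6, 6, 4, 0, 0, 0, 0]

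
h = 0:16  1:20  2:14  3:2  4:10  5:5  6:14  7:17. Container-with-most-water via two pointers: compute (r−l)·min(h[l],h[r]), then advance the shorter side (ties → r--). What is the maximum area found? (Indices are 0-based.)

max area = 112

l=0 r=7: min(16,17)*7=112 best=112 *, l++
l=1 r=7: min(20,17)*6=102 best=112, r--
l=1 r=6: min(20,14)*5=70 best=112, r--
l=1 r=5: min(20,5)*4=20 best=112, r--
l=1 r=4: min(20,10)*3=30 best=112, r--
l=1 r=3: min(20,2)*2=4 best=112, r--
l=1 r=2: min(20,14)*1=14 best=112, r--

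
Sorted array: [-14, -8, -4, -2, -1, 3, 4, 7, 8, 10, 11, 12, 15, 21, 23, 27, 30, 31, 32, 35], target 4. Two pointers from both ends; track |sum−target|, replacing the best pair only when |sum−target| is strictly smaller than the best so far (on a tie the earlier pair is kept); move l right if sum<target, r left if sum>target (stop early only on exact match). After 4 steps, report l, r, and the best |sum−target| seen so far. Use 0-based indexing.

l=0 r=19: -14+35=21 d=17 *, r--
l=0 r=18: -14+32=18 d=14 *, r--
l=0 r=17: -14+31=17 d=13 *, r--
l=0 r=16: -14+30=16 d=12 *, r--

l=0, r=15, best |Δ|=12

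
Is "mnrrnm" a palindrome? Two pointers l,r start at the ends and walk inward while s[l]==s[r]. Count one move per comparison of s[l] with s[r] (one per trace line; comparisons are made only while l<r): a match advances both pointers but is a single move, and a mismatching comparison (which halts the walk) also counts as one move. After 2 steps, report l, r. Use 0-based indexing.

[0,5] 'm'=='m' → l++,r--
[1,4] 'n'=='n' → l++,r--

l=2, r=3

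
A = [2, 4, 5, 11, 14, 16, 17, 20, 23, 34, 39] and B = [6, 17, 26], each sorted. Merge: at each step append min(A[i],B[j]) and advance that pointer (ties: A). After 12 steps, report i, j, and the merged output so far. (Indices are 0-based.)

i=9, j=3, merged so far=[2, 4, 5, 6, 11, 14, 16, 17, 17, 20, 23, 26]

i=0 j=0: A[i]=2<=B[j]=6 take 2, i++
i=1 j=0: A[i]=4<=B[j]=6 take 4, i++
i=2 j=0: A[i]=5<=B[j]=6 take 5, i++
i=3 j=0: A[i]=11>B[j]=6 take 6, j++
i=3 j=1: A[i]=11<=B[j]=17 take 11, i++
i=4 j=1: A[i]=14<=B[j]=17 take 14, i++
i=5 j=1: A[i]=16<=B[j]=17 take 16, i++
i=6 j=1: A[i]=17<=B[j]=17 take 17, i++
i=7 j=1: A[i]=20>B[j]=17 take 17, j++
i=7 j=2: A[i]=20<=B[j]=26 take 20, i++
i=8 j=2: A[i]=23<=B[j]=26 take 23, i++
i=9 j=2: A[i]=34>B[j]=26 take 26, j++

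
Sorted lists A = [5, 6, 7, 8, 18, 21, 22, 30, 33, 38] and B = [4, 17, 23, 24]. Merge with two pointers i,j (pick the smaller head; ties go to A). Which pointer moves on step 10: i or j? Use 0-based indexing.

j

[i=0,j=0] A[i]=5>B[j]=4 take 4 → j++
[i=0,j=1] A[i]=5<=B[j]=17 take 5 → i++
[i=1,j=1] A[i]=6<=B[j]=17 take 6 → i++
[i=2,j=1] A[i]=7<=B[j]=17 take 7 → i++
[i=3,j=1] A[i]=8<=B[j]=17 take 8 → i++
[i=4,j=1] A[i]=18>B[j]=17 take 17 → j++
[i=4,j=2] A[i]=18<=B[j]=23 take 18 → i++
[i=5,j=2] A[i]=21<=B[j]=23 take 21 → i++
[i=6,j=2] A[i]=22<=B[j]=23 take 22 → i++
[i=7,j=2] A[i]=30>B[j]=23 take 23 → j++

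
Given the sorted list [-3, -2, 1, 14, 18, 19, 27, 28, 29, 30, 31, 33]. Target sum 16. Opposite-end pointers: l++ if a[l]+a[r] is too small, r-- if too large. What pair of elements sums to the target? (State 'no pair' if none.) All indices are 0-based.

l=0 r=11: -3+33=30 >16, r--
l=0 r=10: -3+31=28 >16, r--
l=0 r=9: -3+30=27 >16, r--
l=0 r=8: -3+29=26 >16, r--
l=0 r=7: -3+28=25 >16, r--
l=0 r=6: -3+27=24 >16, r--
l=0 r=5: -3+19=16, found

(-3, 19)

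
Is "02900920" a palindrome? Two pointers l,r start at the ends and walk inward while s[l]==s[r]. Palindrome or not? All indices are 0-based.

palindrome

[0,7] '0'=='0' → l++,r--
[1,6] '2'=='2' → l++,r--
[2,5] '9'=='9' → l++,r--
[3,4] '0'=='0' → l++,r--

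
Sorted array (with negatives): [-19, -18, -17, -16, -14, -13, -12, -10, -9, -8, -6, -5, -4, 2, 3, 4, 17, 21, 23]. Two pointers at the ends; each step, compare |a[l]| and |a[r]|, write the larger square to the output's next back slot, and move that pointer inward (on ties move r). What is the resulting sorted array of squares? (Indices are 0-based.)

[4, 9, 16, 16, 25, 36, 64, 81, 100, 144, 169, 196, 256, 289, 289, 324, 361, 441, 529]

l=0 r=18: |-19|<=|23| out[18]=529, r--
l=0 r=17: |-19|<=|21| out[17]=441, r--
l=0 r=16: |-19|>|17| out[16]=361, l++
l=1 r=16: |-18|>|17| out[15]=324, l++
l=2 r=16: |-17|<=|17| out[14]=289, r--
l=2 r=15: |-17|>|4| out[13]=289, l++
l=3 r=15: |-16|>|4| out[12]=256, l++
l=4 r=15: |-14|>|4| out[11]=196, l++
l=5 r=15: |-13|>|4| out[10]=169, l++
l=6 r=15: |-12|>|4| out[9]=144, l++
l=7 r=15: |-10|>|4| out[8]=100, l++
l=8 r=15: |-9|>|4| out[7]=81, l++
l=9 r=15: |-8|>|4| out[6]=64, l++
l=10 r=15: |-6|>|4| out[5]=36, l++
l=11 r=15: |-5|>|4| out[4]=25, l++
l=12 r=15: |-4|<=|4| out[3]=16, r--
l=12 r=14: |-4|>|3| out[2]=16, l++
l=13 r=14: |2|<=|3| out[1]=9, r--
l=13 r=13: |2|<=|2| out[0]=4, r--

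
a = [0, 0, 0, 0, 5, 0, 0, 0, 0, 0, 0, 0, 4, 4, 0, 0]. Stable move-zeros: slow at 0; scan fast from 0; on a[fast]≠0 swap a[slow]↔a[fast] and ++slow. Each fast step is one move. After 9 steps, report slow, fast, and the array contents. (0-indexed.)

(s=0,f=0) a[fast]=0 → fast++
(s=0,f=1) a[fast]=0 → fast++
(s=0,f=2) a[fast]=0 → fast++
(s=0,f=3) a[fast]=0 → fast++
(s=0,f=4) a[fast]=5≠0 swap→a[0]=5 → slow++,fast++
(s=1,f=5) a[fast]=0 → fast++
(s=1,f=6) a[fast]=0 → fast++
(s=1,f=7) a[fast]=0 → fast++
(s=1,f=8) a[fast]=0 → fast++

slow=1, fast=9, a=[5, 0, 0, 0, 0, 0, 0, 0, 0, 0, 0, 0, 4, 4, 0, 0]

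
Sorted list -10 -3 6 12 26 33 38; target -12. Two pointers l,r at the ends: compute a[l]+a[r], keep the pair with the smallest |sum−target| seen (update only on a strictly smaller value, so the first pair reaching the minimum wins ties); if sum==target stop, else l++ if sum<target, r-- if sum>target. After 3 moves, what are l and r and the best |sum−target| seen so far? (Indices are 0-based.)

l=0, r=3, best |Δ|=28

[0,6] -10+38=28 d=40 * → r--
[0,5] -10+33=23 d=35 * → r--
[0,4] -10+26=16 d=28 * → r--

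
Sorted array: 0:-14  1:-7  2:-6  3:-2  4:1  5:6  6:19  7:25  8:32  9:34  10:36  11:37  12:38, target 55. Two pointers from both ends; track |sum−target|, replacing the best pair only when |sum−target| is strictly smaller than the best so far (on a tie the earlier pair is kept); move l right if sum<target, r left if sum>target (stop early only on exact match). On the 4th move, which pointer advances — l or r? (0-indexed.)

l=0 r=12: -14+38=24 d=31 *, l++
l=1 r=12: -7+38=31 d=24 *, l++
l=2 r=12: -6+38=32 d=23 *, l++
l=3 r=12: -2+38=36 d=19 *, l++

l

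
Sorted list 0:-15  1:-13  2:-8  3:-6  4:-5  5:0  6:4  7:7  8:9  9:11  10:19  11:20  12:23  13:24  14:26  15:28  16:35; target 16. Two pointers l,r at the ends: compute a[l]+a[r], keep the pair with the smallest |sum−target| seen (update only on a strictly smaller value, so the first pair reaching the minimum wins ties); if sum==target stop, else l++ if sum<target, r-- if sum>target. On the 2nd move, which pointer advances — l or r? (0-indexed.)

[0,16] -15+35=20 d=4 * → r--
[0,15] -15+28=13 d=3 * → l++

l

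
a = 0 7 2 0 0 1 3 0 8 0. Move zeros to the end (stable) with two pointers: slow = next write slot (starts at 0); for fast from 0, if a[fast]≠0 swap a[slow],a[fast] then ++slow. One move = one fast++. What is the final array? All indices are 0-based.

(s=0,f=0) a[fast]=0 → fast++
(s=0,f=1) a[fast]=7≠0 swap→a[0]=7 → slow++,fast++
(s=1,f=2) a[fast]=2≠0 swap→a[1]=2 → slow++,fast++
(s=2,f=3) a[fast]=0 → fast++
(s=2,f=4) a[fast]=0 → fast++
(s=2,f=5) a[fast]=1≠0 swap→a[2]=1 → slow++,fast++
(s=3,f=6) a[fast]=3≠0 swap→a[3]=3 → slow++,fast++
(s=4,f=7) a[fast]=0 → fast++
(s=4,f=8) a[fast]=8≠0 swap→a[4]=8 → slow++,fast++
(s=5,f=9) a[fast]=0 → fast++

[7, 2, 1, 3, 8, 0, 0, 0, 0, 0]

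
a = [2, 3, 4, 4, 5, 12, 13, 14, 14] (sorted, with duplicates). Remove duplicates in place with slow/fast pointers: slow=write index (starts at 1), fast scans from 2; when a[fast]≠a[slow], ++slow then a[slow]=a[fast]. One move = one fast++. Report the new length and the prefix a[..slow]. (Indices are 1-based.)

length 7; prefix = [2, 3, 4, 5, 12, 13, 14]

(s=1,f=2) a[fast]=3≠a[slow]=2 write a[2]=3 → slow++,fast++
(s=2,f=3) a[fast]=4≠a[slow]=3 write a[3]=4 → slow++,fast++
(s=3,f=4) a[fast]=4=a[slow] dup → fast++
(s=3,f=5) a[fast]=5≠a[slow]=4 write a[4]=5 → slow++,fast++
(s=4,f=6) a[fast]=12≠a[slow]=5 write a[5]=12 → slow++,fast++
(s=5,f=7) a[fast]=13≠a[slow]=12 write a[6]=13 → slow++,fast++
(s=6,f=8) a[fast]=14≠a[slow]=13 write a[7]=14 → slow++,fast++
(s=7,f=9) a[fast]=14=a[slow] dup → fast++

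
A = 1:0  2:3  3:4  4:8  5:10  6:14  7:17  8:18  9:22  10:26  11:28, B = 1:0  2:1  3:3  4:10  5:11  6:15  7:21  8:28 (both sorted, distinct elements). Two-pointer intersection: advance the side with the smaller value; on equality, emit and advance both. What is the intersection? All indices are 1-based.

intersection = [0, 3, 10, 28]

i=1 j=1: 0==0 emit, i++,j++
i=2 j=2: 3>1, j++
i=2 j=3: 3==3 emit, i++,j++
i=3 j=4: 4<10, i++
i=4 j=4: 8<10, i++
i=5 j=4: 10==10 emit, i++,j++
i=6 j=5: 14>11, j++
i=6 j=6: 14<15, i++
i=7 j=6: 17>15, j++
i=7 j=7: 17<21, i++
i=8 j=7: 18<21, i++
i=9 j=7: 22>21, j++
i=9 j=8: 22<28, i++
i=10 j=8: 26<28, i++
i=11 j=8: 28==28 emit, i++,j++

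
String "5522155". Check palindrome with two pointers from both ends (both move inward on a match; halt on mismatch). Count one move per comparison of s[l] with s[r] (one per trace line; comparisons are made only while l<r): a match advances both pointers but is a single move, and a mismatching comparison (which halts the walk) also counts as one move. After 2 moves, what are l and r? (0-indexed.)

l=2, r=4

[0,6] '5'=='5' → l++,r--
[1,5] '5'=='5' → l++,r--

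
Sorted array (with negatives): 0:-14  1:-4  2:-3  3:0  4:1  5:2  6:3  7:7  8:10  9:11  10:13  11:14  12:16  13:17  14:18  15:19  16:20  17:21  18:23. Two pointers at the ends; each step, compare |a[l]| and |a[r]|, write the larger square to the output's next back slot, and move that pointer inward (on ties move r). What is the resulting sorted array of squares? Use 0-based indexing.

[0, 1, 4, 9, 9, 16, 49, 100, 121, 169, 196, 196, 256, 289, 324, 361, 400, 441, 529]

l=0 r=18: |-14|<=|23| out[18]=529, r--
l=0 r=17: |-14|<=|21| out[17]=441, r--
l=0 r=16: |-14|<=|20| out[16]=400, r--
l=0 r=15: |-14|<=|19| out[15]=361, r--
l=0 r=14: |-14|<=|18| out[14]=324, r--
l=0 r=13: |-14|<=|17| out[13]=289, r--
l=0 r=12: |-14|<=|16| out[12]=256, r--
l=0 r=11: |-14|<=|14| out[11]=196, r--
l=0 r=10: |-14|>|13| out[10]=196, l++
l=1 r=10: |-4|<=|13| out[9]=169, r--
l=1 r=9: |-4|<=|11| out[8]=121, r--
l=1 r=8: |-4|<=|10| out[7]=100, r--
l=1 r=7: |-4|<=|7| out[6]=49, r--
l=1 r=6: |-4|>|3| out[5]=16, l++
l=2 r=6: |-3|<=|3| out[4]=9, r--
l=2 r=5: |-3|>|2| out[3]=9, l++
l=3 r=5: |0|<=|2| out[2]=4, r--
l=3 r=4: |0|<=|1| out[1]=1, r--
l=3 r=3: |0|<=|0| out[0]=0, r--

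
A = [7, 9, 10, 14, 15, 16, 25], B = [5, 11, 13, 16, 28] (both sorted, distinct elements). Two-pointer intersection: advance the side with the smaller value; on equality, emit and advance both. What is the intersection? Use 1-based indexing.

intersection = [16]

[i=1,j=1] 7>5 → j++
[i=1,j=2] 7<11 → i++
[i=2,j=2] 9<11 → i++
[i=3,j=2] 10<11 → i++
[i=4,j=2] 14>11 → j++
[i=4,j=3] 14>13 → j++
[i=4,j=4] 14<16 → i++
[i=5,j=4] 15<16 → i++
[i=6,j=4] 16==16 emit → i++,j++
[i=7,j=5] 25<28 → i++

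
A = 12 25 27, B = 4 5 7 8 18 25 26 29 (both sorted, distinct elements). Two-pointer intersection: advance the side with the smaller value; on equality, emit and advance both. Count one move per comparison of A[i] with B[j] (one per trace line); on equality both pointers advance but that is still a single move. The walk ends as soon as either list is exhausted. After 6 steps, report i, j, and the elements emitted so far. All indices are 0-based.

i=1, j=5, emitted=[]

i=0 j=0: 12>4, j++
i=0 j=1: 12>5, j++
i=0 j=2: 12>7, j++
i=0 j=3: 12>8, j++
i=0 j=4: 12<18, i++
i=1 j=4: 25>18, j++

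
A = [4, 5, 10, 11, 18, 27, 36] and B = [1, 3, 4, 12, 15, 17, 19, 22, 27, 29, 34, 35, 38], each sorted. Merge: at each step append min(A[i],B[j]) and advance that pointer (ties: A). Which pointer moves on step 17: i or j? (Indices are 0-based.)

j

i=0 j=0: A[i]=4>B[j]=1 take 1, j++
i=0 j=1: A[i]=4>B[j]=3 take 3, j++
i=0 j=2: A[i]=4<=B[j]=4 take 4, i++
i=1 j=2: A[i]=5>B[j]=4 take 4, j++
i=1 j=3: A[i]=5<=B[j]=12 take 5, i++
i=2 j=3: A[i]=10<=B[j]=12 take 10, i++
i=3 j=3: A[i]=11<=B[j]=12 take 11, i++
i=4 j=3: A[i]=18>B[j]=12 take 12, j++
i=4 j=4: A[i]=18>B[j]=15 take 15, j++
i=4 j=5: A[i]=18>B[j]=17 take 17, j++
i=4 j=6: A[i]=18<=B[j]=19 take 18, i++
i=5 j=6: A[i]=27>B[j]=19 take 19, j++
i=5 j=7: A[i]=27>B[j]=22 take 22, j++
i=5 j=8: A[i]=27<=B[j]=27 take 27, i++
i=6 j=8: A[i]=36>B[j]=27 take 27, j++
i=6 j=9: A[i]=36>B[j]=29 take 29, j++
i=6 j=10: A[i]=36>B[j]=34 take 34, j++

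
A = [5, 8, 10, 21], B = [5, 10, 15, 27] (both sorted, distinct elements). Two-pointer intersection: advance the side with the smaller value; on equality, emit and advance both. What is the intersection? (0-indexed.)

intersection = [5, 10]

i=0 j=0: 5==5 emit, i++,j++
i=1 j=1: 8<10, i++
i=2 j=1: 10==10 emit, i++,j++
i=3 j=2: 21>15, j++
i=3 j=3: 21<27, i++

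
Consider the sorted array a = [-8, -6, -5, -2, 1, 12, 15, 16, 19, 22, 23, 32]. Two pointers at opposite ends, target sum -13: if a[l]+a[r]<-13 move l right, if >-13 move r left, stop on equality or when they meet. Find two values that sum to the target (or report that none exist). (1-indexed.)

[1,12] -8+32=24 >-13 → r--
[1,11] -8+23=15 >-13 → r--
[1,10] -8+22=14 >-13 → r--
[1,9] -8+19=11 >-13 → r--
[1,8] -8+16=8 >-13 → r--
[1,7] -8+15=7 >-13 → r--
[1,6] -8+12=4 >-13 → r--
[1,5] -8+1=-7 >-13 → r--
[1,4] -8+-2=-10 >-13 → r--
[1,3] -8+-5=-13 → found

(-8, -5)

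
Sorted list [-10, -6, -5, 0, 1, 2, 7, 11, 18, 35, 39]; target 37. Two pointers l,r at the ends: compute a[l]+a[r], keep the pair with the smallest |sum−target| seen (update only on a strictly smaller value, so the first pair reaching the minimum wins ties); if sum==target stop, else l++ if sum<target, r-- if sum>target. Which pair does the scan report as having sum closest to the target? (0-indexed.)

l=0 r=10: -10+39=29 d=8 *, l++
l=1 r=10: -6+39=33 d=4 *, l++
l=2 r=10: -5+39=34 d=3 *, l++
l=3 r=10: 0+39=39 d=2 *, r--
l=3 r=9: 0+35=35 d=2, l++
l=4 r=9: 1+35=36 d=1 *, l++
l=5 r=9: 2+35=37 d=0 *, stop

pair (2, 35) with sum 37 (|Δ|=0)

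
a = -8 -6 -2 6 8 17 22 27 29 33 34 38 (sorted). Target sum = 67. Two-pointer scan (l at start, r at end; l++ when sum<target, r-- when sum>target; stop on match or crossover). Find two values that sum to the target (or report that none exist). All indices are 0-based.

(29, 38)

[0,11] -8+38=30 <67 → l++
[1,11] -6+38=32 <67 → l++
[2,11] -2+38=36 <67 → l++
[3,11] 6+38=44 <67 → l++
[4,11] 8+38=46 <67 → l++
[5,11] 17+38=55 <67 → l++
[6,11] 22+38=60 <67 → l++
[7,11] 27+38=65 <67 → l++
[8,11] 29+38=67 → found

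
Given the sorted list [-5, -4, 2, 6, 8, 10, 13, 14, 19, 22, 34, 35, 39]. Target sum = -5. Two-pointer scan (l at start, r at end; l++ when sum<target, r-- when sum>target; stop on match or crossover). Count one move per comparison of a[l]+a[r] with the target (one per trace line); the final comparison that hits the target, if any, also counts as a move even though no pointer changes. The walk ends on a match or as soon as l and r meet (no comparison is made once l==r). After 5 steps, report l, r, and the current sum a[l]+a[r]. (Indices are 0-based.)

l=0, r=7, sum=9

l=0 r=12: -5+39=34 >-5, r--
l=0 r=11: -5+35=30 >-5, r--
l=0 r=10: -5+34=29 >-5, r--
l=0 r=9: -5+22=17 >-5, r--
l=0 r=8: -5+19=14 >-5, r--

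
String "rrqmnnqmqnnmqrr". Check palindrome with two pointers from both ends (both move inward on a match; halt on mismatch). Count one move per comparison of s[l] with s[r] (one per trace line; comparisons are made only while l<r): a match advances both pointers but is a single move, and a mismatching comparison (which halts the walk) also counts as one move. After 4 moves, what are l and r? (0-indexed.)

l=4, r=10

l=0 r=14: 'r'=='r', l++,r--
l=1 r=13: 'r'=='r', l++,r--
l=2 r=12: 'q'=='q', l++,r--
l=3 r=11: 'm'=='m', l++,r--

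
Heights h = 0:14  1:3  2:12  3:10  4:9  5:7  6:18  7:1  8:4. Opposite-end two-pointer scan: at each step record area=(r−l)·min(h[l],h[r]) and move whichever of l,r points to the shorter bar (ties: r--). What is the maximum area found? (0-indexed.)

max area = 84

[0,8] min(14,4)*8=32 best=32 * → r--
[0,7] min(14,1)*7=7 best=32 → r--
[0,6] min(14,18)*6=84 best=84 * → l++
[1,6] min(3,18)*5=15 best=84 → l++
[2,6] min(12,18)*4=48 best=84 → l++
[3,6] min(10,18)*3=30 best=84 → l++
[4,6] min(9,18)*2=18 best=84 → l++
[5,6] min(7,18)*1=7 best=84 → l++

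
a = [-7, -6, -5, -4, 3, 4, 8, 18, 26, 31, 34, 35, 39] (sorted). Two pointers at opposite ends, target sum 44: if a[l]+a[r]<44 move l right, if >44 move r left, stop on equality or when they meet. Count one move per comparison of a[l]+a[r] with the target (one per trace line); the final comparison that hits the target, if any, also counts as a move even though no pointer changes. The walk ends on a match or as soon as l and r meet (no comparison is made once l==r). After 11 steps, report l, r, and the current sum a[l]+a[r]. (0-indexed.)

[0,12] -7+39=32 <44 → l++
[1,12] -6+39=33 <44 → l++
[2,12] -5+39=34 <44 → l++
[3,12] -4+39=35 <44 → l++
[4,12] 3+39=42 <44 → l++
[5,12] 4+39=43 <44 → l++
[6,12] 8+39=47 >44 → r--
[6,11] 8+35=43 <44 → l++
[7,11] 18+35=53 >44 → r--
[7,10] 18+34=52 >44 → r--
[7,9] 18+31=49 >44 → r--

l=7, r=8, sum=44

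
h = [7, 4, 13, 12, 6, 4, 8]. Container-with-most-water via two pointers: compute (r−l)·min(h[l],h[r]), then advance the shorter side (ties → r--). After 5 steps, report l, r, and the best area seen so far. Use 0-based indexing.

l=0 r=6: min(7,8)*6=42 best=42 *, l++
l=1 r=6: min(4,8)*5=20 best=42, l++
l=2 r=6: min(13,8)*4=32 best=42, r--
l=2 r=5: min(13,4)*3=12 best=42, r--
l=2 r=4: min(13,6)*2=12 best=42, r--

l=2, r=3, best area=42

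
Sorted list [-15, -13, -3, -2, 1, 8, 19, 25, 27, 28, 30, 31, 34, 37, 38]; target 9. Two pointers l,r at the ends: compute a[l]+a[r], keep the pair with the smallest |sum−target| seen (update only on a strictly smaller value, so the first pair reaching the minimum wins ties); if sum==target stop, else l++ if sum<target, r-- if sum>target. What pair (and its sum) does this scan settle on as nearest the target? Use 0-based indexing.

pair (1, 8) with sum 9 (|Δ|=0)

l=0 r=14: -15+38=23 d=14 *, r--
l=0 r=13: -15+37=22 d=13 *, r--
l=0 r=12: -15+34=19 d=10 *, r--
l=0 r=11: -15+31=16 d=7 *, r--
l=0 r=10: -15+30=15 d=6 *, r--
l=0 r=9: -15+28=13 d=4 *, r--
l=0 r=8: -15+27=12 d=3 *, r--
l=0 r=7: -15+25=10 d=1 *, r--
l=0 r=6: -15+19=4 d=5, l++
l=1 r=6: -13+19=6 d=3, l++
l=2 r=6: -3+19=16 d=7, r--
l=2 r=5: -3+8=5 d=4, l++
l=3 r=5: -2+8=6 d=3, l++
l=4 r=5: 1+8=9 d=0 *, stop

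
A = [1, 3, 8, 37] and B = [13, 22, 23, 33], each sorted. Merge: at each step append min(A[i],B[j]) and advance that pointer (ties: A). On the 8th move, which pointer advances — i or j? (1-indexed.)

i

[i=1,j=1] A[i]=1<=B[j]=13 take 1 → i++
[i=2,j=1] A[i]=3<=B[j]=13 take 3 → i++
[i=3,j=1] A[i]=8<=B[j]=13 take 8 → i++
[i=4,j=1] A[i]=37>B[j]=13 take 13 → j++
[i=4,j=2] A[i]=37>B[j]=22 take 22 → j++
[i=4,j=3] A[i]=37>B[j]=23 take 23 → j++
[i=4,j=4] A[i]=37>B[j]=33 take 33 → j++
[i=4,j=5] B done, take A[i]=37 → i++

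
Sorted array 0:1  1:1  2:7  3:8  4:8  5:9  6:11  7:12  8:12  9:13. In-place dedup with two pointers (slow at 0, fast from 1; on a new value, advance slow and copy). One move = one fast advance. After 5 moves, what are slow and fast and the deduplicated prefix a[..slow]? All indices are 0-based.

slow=3, fast=6, prefix=[1, 7, 8, 9]

slow=0 fast=1: a[fast]=1=a[slow] dup, fast++
slow=0 fast=2: a[fast]=7≠a[slow]=1 write a[1]=7, slow++,fast++
slow=1 fast=3: a[fast]=8≠a[slow]=7 write a[2]=8, slow++,fast++
slow=2 fast=4: a[fast]=8=a[slow] dup, fast++
slow=2 fast=5: a[fast]=9≠a[slow]=8 write a[3]=9, slow++,fast++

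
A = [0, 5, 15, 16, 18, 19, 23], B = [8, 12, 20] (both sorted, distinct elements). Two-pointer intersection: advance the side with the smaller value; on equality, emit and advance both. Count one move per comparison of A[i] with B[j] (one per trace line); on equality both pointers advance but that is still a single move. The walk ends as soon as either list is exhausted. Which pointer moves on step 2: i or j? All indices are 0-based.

i=0 j=0: 0<8, i++
i=1 j=0: 5<8, i++

i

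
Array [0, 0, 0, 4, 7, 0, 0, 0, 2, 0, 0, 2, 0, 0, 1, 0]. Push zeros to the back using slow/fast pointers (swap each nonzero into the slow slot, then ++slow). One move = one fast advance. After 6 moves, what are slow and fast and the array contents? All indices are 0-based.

(s=0,f=0) a[fast]=0 → fast++
(s=0,f=1) a[fast]=0 → fast++
(s=0,f=2) a[fast]=0 → fast++
(s=0,f=3) a[fast]=4≠0 swap→a[0]=4 → slow++,fast++
(s=1,f=4) a[fast]=7≠0 swap→a[1]=7 → slow++,fast++
(s=2,f=5) a[fast]=0 → fast++

slow=2, fast=6, a=[4, 7, 0, 0, 0, 0, 0, 0, 2, 0, 0, 2, 0, 0, 1, 0]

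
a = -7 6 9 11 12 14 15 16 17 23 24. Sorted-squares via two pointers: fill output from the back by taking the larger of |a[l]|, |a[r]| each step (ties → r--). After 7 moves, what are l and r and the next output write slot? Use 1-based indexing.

l=1, r=4, next write slot=4

l=1 r=11: |-7|<=|24| out[11]=576, r--
l=1 r=10: |-7|<=|23| out[10]=529, r--
l=1 r=9: |-7|<=|17| out[9]=289, r--
l=1 r=8: |-7|<=|16| out[8]=256, r--
l=1 r=7: |-7|<=|15| out[7]=225, r--
l=1 r=6: |-7|<=|14| out[6]=196, r--
l=1 r=5: |-7|<=|12| out[5]=144, r--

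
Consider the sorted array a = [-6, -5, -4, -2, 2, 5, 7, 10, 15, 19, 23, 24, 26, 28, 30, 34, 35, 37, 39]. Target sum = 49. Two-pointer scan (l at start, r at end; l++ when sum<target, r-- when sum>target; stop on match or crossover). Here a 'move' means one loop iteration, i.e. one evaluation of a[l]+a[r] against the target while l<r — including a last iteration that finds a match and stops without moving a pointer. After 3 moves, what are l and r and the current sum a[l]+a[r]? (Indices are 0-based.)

l=3, r=18, sum=37

[0,18] -6+39=33 <49 → l++
[1,18] -5+39=34 <49 → l++
[2,18] -4+39=35 <49 → l++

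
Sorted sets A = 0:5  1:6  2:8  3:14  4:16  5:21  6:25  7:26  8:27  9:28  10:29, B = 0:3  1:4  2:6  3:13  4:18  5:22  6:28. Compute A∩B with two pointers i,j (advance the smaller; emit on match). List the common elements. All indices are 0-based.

[i=0,j=0] 5>3 → j++
[i=0,j=1] 5>4 → j++
[i=0,j=2] 5<6 → i++
[i=1,j=2] 6==6 emit → i++,j++
[i=2,j=3] 8<13 → i++
[i=3,j=3] 14>13 → j++
[i=3,j=4] 14<18 → i++
[i=4,j=4] 16<18 → i++
[i=5,j=4] 21>18 → j++
[i=5,j=5] 21<22 → i++
[i=6,j=5] 25>22 → j++
[i=6,j=6] 25<28 → i++
[i=7,j=6] 26<28 → i++
[i=8,j=6] 27<28 → i++
[i=9,j=6] 28==28 emit → i++,j++

intersection = [6, 28]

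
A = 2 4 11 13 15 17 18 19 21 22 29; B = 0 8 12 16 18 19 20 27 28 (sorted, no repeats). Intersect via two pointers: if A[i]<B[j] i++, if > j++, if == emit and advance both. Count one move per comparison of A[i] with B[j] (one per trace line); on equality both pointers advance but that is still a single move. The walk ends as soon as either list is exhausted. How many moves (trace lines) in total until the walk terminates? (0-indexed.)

17 moves

i=0 j=0: 2>0, j++
i=0 j=1: 2<8, i++
i=1 j=1: 4<8, i++
i=2 j=1: 11>8, j++
i=2 j=2: 11<12, i++
i=3 j=2: 13>12, j++
i=3 j=3: 13<16, i++
i=4 j=3: 15<16, i++
i=5 j=3: 17>16, j++
i=5 j=4: 17<18, i++
i=6 j=4: 18==18 emit, i++,j++
i=7 j=5: 19==19 emit, i++,j++
i=8 j=6: 21>20, j++
i=8 j=7: 21<27, i++
i=9 j=7: 22<27, i++
i=10 j=7: 29>27, j++
i=10 j=8: 29>28, j++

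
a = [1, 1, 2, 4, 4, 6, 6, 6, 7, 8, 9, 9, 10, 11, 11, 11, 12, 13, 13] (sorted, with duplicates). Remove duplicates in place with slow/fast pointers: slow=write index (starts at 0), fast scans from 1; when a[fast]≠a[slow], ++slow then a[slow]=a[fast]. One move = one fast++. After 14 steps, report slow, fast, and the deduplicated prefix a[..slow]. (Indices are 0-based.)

(s=0,f=1) a[fast]=1=a[slow] dup → fast++
(s=0,f=2) a[fast]=2≠a[slow]=1 write a[1]=2 → slow++,fast++
(s=1,f=3) a[fast]=4≠a[slow]=2 write a[2]=4 → slow++,fast++
(s=2,f=4) a[fast]=4=a[slow] dup → fast++
(s=2,f=5) a[fast]=6≠a[slow]=4 write a[3]=6 → slow++,fast++
(s=3,f=6) a[fast]=6=a[slow] dup → fast++
(s=3,f=7) a[fast]=6=a[slow] dup → fast++
(s=3,f=8) a[fast]=7≠a[slow]=6 write a[4]=7 → slow++,fast++
(s=4,f=9) a[fast]=8≠a[slow]=7 write a[5]=8 → slow++,fast++
(s=5,f=10) a[fast]=9≠a[slow]=8 write a[6]=9 → slow++,fast++
(s=6,f=11) a[fast]=9=a[slow] dup → fast++
(s=6,f=12) a[fast]=10≠a[slow]=9 write a[7]=10 → slow++,fast++
(s=7,f=13) a[fast]=11≠a[slow]=10 write a[8]=11 → slow++,fast++
(s=8,f=14) a[fast]=11=a[slow] dup → fast++

slow=8, fast=15, prefix=[1, 2, 4, 6, 7, 8, 9, 10, 11]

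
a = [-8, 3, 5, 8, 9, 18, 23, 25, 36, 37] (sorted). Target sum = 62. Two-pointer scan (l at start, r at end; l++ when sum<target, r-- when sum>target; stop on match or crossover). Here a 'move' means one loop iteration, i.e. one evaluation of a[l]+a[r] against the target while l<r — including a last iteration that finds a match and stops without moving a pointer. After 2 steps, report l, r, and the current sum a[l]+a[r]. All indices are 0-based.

[0,9] -8+37=29 <62 → l++
[1,9] 3+37=40 <62 → l++

l=2, r=9, sum=42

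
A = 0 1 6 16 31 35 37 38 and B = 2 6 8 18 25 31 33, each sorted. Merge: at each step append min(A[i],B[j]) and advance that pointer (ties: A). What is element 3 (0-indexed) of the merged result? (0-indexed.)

[i=0,j=0] A[i]=0<=B[j]=2 take 0 → i++
[i=1,j=0] A[i]=1<=B[j]=2 take 1 → i++
[i=2,j=0] A[i]=6>B[j]=2 take 2 → j++
[i=2,j=1] A[i]=6<=B[j]=6 take 6 → i++
[i=3,j=1] A[i]=16>B[j]=6 take 6 → j++
[i=3,j=2] A[i]=16>B[j]=8 take 8 → j++
[i=3,j=3] A[i]=16<=B[j]=18 take 16 → i++
[i=4,j=3] A[i]=31>B[j]=18 take 18 → j++
[i=4,j=4] A[i]=31>B[j]=25 take 25 → j++
[i=4,j=5] A[i]=31<=B[j]=31 take 31 → i++
[i=5,j=5] A[i]=35>B[j]=31 take 31 → j++
[i=5,j=6] A[i]=35>B[j]=33 take 33 → j++
[i=5,j=7] B done, take A[i]=35 → i++
[i=6,j=7] B done, take A[i]=37 → i++
[i=7,j=7] B done, take A[i]=38 → i++

merged[3] = 6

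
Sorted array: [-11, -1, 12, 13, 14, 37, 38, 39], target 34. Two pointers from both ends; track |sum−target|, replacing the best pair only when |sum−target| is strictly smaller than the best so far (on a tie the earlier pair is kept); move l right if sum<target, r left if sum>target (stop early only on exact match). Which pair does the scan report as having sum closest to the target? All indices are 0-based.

[0,7] -11+39=28 d=6 * → l++
[1,7] -1+39=38 d=4 * → r--
[1,6] -1+38=37 d=3 * → r--
[1,5] -1+37=36 d=2 * → r--
[1,4] -1+14=13 d=21 → l++
[2,4] 12+14=26 d=8 → l++
[3,4] 13+14=27 d=7 → l++

pair (-1, 37) with sum 36 (|Δ|=2)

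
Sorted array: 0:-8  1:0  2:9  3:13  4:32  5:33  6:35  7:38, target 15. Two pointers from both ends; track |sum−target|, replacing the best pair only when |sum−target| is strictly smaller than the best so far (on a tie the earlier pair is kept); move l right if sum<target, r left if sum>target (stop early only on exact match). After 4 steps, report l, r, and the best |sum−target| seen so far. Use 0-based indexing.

l=0, r=3, best |Δ|=9

[0,7] -8+38=30 d=15 * → r--
[0,6] -8+35=27 d=12 * → r--
[0,5] -8+33=25 d=10 * → r--
[0,4] -8+32=24 d=9 * → r--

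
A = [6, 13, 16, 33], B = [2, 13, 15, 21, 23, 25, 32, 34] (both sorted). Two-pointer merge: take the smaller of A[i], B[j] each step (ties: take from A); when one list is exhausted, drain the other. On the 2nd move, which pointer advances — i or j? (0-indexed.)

i

[i=0,j=0] A[i]=6>B[j]=2 take 2 → j++
[i=0,j=1] A[i]=6<=B[j]=13 take 6 → i++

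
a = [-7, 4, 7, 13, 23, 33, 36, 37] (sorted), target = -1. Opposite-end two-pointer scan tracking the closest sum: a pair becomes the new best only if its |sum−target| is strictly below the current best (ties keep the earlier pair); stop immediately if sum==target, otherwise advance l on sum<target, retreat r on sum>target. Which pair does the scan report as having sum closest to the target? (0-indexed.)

pair (-7, 7) with sum 0 (|Δ|=1)

[0,7] -7+37=30 d=31 * → r--
[0,6] -7+36=29 d=30 * → r--
[0,5] -7+33=26 d=27 * → r--
[0,4] -7+23=16 d=17 * → r--
[0,3] -7+13=6 d=7 * → r--
[0,2] -7+7=0 d=1 * → r--
[0,1] -7+4=-3 d=2 → l++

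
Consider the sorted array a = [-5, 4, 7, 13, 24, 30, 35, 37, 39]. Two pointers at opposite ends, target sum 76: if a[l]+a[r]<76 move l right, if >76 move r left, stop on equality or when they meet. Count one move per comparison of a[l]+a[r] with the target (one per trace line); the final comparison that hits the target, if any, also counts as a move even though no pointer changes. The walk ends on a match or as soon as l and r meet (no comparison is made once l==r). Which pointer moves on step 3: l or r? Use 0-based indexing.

l

[0,8] -5+39=34 <76 → l++
[1,8] 4+39=43 <76 → l++
[2,8] 7+39=46 <76 → l++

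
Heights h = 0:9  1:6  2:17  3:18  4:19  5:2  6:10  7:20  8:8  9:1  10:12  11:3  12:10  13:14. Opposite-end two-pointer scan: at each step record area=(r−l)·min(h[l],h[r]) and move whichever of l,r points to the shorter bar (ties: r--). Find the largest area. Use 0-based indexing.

[0,13] min(9,14)*13=117 best=117 * → l++
[1,13] min(6,14)*12=72 best=117 → l++
[2,13] min(17,14)*11=154 best=154 * → r--
[2,12] min(17,10)*10=100 best=154 → r--
[2,11] min(17,3)*9=27 best=154 → r--
[2,10] min(17,12)*8=96 best=154 → r--
[2,9] min(17,1)*7=7 best=154 → r--
[2,8] min(17,8)*6=48 best=154 → r--
[2,7] min(17,20)*5=85 best=154 → l++
[3,7] min(18,20)*4=72 best=154 → l++
[4,7] min(19,20)*3=57 best=154 → l++
[5,7] min(2,20)*2=4 best=154 → l++
[6,7] min(10,20)*1=10 best=154 → l++

max area = 154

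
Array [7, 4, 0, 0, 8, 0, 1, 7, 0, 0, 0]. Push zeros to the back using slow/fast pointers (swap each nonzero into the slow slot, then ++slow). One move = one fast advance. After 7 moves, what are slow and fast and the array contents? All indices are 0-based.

slow=0 fast=0: a[fast]=7≠0 swap→a[0]=7, slow++,fast++
slow=1 fast=1: a[fast]=4≠0 swap→a[1]=4, slow++,fast++
slow=2 fast=2: a[fast]=0, fast++
slow=2 fast=3: a[fast]=0, fast++
slow=2 fast=4: a[fast]=8≠0 swap→a[2]=8, slow++,fast++
slow=3 fast=5: a[fast]=0, fast++
slow=3 fast=6: a[fast]=1≠0 swap→a[3]=1, slow++,fast++

slow=4, fast=7, a=[7, 4, 8, 1, 0, 0, 0, 7, 0, 0, 0]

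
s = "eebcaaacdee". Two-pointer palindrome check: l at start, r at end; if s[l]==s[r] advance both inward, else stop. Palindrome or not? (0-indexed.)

l=0 r=10: 'e'=='e', l++,r--
l=1 r=9: 'e'=='e', l++,r--
l=2 r=8: 'b'!='d', stop

not a palindrome (mismatch at 2,8)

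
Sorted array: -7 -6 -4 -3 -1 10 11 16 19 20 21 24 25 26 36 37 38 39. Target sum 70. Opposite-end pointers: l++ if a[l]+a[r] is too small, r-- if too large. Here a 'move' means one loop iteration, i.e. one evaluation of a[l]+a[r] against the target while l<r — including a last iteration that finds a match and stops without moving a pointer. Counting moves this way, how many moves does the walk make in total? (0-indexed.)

[0,17] -7+39=32 <70 → l++
[1,17] -6+39=33 <70 → l++
[2,17] -4+39=35 <70 → l++
[3,17] -3+39=36 <70 → l++
[4,17] -1+39=38 <70 → l++
[5,17] 10+39=49 <70 → l++
[6,17] 11+39=50 <70 → l++
[7,17] 16+39=55 <70 → l++
[8,17] 19+39=58 <70 → l++
[9,17] 20+39=59 <70 → l++
[10,17] 21+39=60 <70 → l++
[11,17] 24+39=63 <70 → l++
[12,17] 25+39=64 <70 → l++
[13,17] 26+39=65 <70 → l++
[14,17] 36+39=75 >70 → r--
[14,16] 36+38=74 >70 → r--
[14,15] 36+37=73 >70 → r--

17 moves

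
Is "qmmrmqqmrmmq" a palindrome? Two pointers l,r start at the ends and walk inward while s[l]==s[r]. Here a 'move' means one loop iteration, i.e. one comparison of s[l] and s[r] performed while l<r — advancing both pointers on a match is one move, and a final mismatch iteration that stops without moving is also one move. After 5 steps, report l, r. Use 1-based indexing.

l=6, r=7

l=1 r=12: 'q'=='q', l++,r--
l=2 r=11: 'm'=='m', l++,r--
l=3 r=10: 'm'=='m', l++,r--
l=4 r=9: 'r'=='r', l++,r--
l=5 r=8: 'm'=='m', l++,r--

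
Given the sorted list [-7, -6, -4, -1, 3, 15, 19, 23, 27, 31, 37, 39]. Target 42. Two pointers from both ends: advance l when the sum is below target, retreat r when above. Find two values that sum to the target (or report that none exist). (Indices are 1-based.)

(3, 39)

l=1 r=12: -7+39=32 <42, l++
l=2 r=12: -6+39=33 <42, l++
l=3 r=12: -4+39=35 <42, l++
l=4 r=12: -1+39=38 <42, l++
l=5 r=12: 3+39=42, found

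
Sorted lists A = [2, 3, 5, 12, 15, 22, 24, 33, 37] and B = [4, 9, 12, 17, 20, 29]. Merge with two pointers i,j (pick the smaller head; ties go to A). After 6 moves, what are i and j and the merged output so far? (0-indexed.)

[i=0,j=0] A[i]=2<=B[j]=4 take 2 → i++
[i=1,j=0] A[i]=3<=B[j]=4 take 3 → i++
[i=2,j=0] A[i]=5>B[j]=4 take 4 → j++
[i=2,j=1] A[i]=5<=B[j]=9 take 5 → i++
[i=3,j=1] A[i]=12>B[j]=9 take 9 → j++
[i=3,j=2] A[i]=12<=B[j]=12 take 12 → i++

i=4, j=2, merged so far=[2, 3, 4, 5, 9, 12]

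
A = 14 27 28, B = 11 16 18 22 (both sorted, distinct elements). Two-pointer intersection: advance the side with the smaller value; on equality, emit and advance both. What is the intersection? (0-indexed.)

i=0 j=0: 14>11, j++
i=0 j=1: 14<16, i++
i=1 j=1: 27>16, j++
i=1 j=2: 27>18, j++
i=1 j=3: 27>22, j++

intersection = []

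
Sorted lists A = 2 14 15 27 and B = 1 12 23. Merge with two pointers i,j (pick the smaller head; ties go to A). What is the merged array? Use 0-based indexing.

i=0 j=0: A[i]=2>B[j]=1 take 1, j++
i=0 j=1: A[i]=2<=B[j]=12 take 2, i++
i=1 j=1: A[i]=14>B[j]=12 take 12, j++
i=1 j=2: A[i]=14<=B[j]=23 take 14, i++
i=2 j=2: A[i]=15<=B[j]=23 take 15, i++
i=3 j=2: A[i]=27>B[j]=23 take 23, j++
i=3 j=3: B done, take A[i]=27, i++

[1, 2, 12, 14, 15, 23, 27]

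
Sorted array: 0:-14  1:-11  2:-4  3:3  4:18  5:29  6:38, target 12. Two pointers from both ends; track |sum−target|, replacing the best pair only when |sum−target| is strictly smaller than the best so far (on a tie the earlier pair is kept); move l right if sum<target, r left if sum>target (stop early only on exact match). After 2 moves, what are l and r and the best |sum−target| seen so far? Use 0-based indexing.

l=0 r=6: -14+38=24 d=12 *, r--
l=0 r=5: -14+29=15 d=3 *, r--

l=0, r=4, best |Δ|=3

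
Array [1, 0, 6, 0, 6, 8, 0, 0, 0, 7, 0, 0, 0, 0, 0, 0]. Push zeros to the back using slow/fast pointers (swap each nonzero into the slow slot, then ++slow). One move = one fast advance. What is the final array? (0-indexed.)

slow=0 fast=0: a[fast]=1≠0 swap→a[0]=1, slow++,fast++
slow=1 fast=1: a[fast]=0, fast++
slow=1 fast=2: a[fast]=6≠0 swap→a[1]=6, slow++,fast++
slow=2 fast=3: a[fast]=0, fast++
slow=2 fast=4: a[fast]=6≠0 swap→a[2]=6, slow++,fast++
slow=3 fast=5: a[fast]=8≠0 swap→a[3]=8, slow++,fast++
slow=4 fast=6: a[fast]=0, fast++
slow=4 fast=7: a[fast]=0, fast++
slow=4 fast=8: a[fast]=0, fast++
slow=4 fast=9: a[fast]=7≠0 swap→a[4]=7, slow++,fast++
slow=5 fast=10: a[fast]=0, fast++
slow=5 fast=11: a[fast]=0, fast++
slow=5 fast=12: a[fast]=0, fast++
slow=5 fast=13: a[fast]=0, fast++
slow=5 fast=14: a[fast]=0, fast++
slow=5 fast=15: a[fast]=0, fast++

[1, 6, 6, 8, 7, 0, 0, 0, 0, 0, 0, 0, 0, 0, 0, 0]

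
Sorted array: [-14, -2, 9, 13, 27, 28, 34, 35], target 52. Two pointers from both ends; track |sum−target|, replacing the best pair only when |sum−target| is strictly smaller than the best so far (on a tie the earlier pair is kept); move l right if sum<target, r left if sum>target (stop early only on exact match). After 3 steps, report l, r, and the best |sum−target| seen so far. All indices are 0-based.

l=0 r=7: -14+35=21 d=31 *, l++
l=1 r=7: -2+35=33 d=19 *, l++
l=2 r=7: 9+35=44 d=8 *, l++

l=3, r=7, best |Δ|=8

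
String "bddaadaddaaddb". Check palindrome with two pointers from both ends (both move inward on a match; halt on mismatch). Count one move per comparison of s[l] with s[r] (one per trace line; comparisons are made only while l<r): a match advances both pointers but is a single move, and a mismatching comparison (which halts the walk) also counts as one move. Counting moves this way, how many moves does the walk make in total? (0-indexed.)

l=0 r=13: 'b'=='b', l++,r--
l=1 r=12: 'd'=='d', l++,r--
l=2 r=11: 'd'=='d', l++,r--
l=3 r=10: 'a'=='a', l++,r--
l=4 r=9: 'a'=='a', l++,r--
l=5 r=8: 'd'=='d', l++,r--
l=6 r=7: 'a'!='d', stop

7 moves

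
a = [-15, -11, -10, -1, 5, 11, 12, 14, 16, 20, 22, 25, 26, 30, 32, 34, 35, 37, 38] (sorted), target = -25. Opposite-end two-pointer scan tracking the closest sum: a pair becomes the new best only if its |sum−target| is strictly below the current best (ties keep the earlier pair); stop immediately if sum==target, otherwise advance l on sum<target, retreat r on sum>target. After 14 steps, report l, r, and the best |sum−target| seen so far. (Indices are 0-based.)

l=0, r=4, best |Δ|=21

l=0 r=18: -15+38=23 d=48 *, r--
l=0 r=17: -15+37=22 d=47 *, r--
l=0 r=16: -15+35=20 d=45 *, r--
l=0 r=15: -15+34=19 d=44 *, r--
l=0 r=14: -15+32=17 d=42 *, r--
l=0 r=13: -15+30=15 d=40 *, r--
l=0 r=12: -15+26=11 d=36 *, r--
l=0 r=11: -15+25=10 d=35 *, r--
l=0 r=10: -15+22=7 d=32 *, r--
l=0 r=9: -15+20=5 d=30 *, r--
l=0 r=8: -15+16=1 d=26 *, r--
l=0 r=7: -15+14=-1 d=24 *, r--
l=0 r=6: -15+12=-3 d=22 *, r--
l=0 r=5: -15+11=-4 d=21 *, r--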